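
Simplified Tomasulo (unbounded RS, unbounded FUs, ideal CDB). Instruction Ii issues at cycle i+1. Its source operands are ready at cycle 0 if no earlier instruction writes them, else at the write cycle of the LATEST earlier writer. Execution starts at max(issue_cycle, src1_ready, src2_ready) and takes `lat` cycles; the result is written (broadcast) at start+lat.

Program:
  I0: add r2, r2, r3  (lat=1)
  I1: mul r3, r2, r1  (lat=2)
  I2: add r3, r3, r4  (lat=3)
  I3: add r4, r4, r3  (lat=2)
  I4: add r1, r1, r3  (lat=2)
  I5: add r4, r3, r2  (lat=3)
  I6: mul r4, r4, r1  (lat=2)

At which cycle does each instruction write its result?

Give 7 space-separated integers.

I0 add r2: issue@1 deps=(None,None) exec_start@1 write@2
I1 mul r3: issue@2 deps=(0,None) exec_start@2 write@4
I2 add r3: issue@3 deps=(1,None) exec_start@4 write@7
I3 add r4: issue@4 deps=(None,2) exec_start@7 write@9
I4 add r1: issue@5 deps=(None,2) exec_start@7 write@9
I5 add r4: issue@6 deps=(2,0) exec_start@7 write@10
I6 mul r4: issue@7 deps=(5,4) exec_start@10 write@12

Answer: 2 4 7 9 9 10 12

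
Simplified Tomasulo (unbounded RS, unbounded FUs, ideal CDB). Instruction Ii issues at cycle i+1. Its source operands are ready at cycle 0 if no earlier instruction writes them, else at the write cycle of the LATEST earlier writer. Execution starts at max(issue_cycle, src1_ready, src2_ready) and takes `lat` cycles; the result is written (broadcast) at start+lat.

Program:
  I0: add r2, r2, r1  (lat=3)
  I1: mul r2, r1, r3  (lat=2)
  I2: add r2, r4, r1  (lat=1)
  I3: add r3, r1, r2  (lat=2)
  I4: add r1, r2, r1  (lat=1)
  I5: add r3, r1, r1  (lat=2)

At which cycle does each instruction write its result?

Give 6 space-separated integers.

Answer: 4 4 4 6 6 8

Derivation:
I0 add r2: issue@1 deps=(None,None) exec_start@1 write@4
I1 mul r2: issue@2 deps=(None,None) exec_start@2 write@4
I2 add r2: issue@3 deps=(None,None) exec_start@3 write@4
I3 add r3: issue@4 deps=(None,2) exec_start@4 write@6
I4 add r1: issue@5 deps=(2,None) exec_start@5 write@6
I5 add r3: issue@6 deps=(4,4) exec_start@6 write@8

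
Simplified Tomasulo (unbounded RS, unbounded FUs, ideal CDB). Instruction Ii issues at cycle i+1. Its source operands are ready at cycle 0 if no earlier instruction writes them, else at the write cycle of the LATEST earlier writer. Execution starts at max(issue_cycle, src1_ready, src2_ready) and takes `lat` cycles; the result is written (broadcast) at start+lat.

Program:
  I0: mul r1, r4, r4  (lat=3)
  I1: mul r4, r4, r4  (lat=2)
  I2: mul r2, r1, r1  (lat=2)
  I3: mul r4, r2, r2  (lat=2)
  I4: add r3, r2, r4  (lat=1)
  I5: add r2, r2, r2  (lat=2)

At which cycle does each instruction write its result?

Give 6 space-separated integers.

Answer: 4 4 6 8 9 8

Derivation:
I0 mul r1: issue@1 deps=(None,None) exec_start@1 write@4
I1 mul r4: issue@2 deps=(None,None) exec_start@2 write@4
I2 mul r2: issue@3 deps=(0,0) exec_start@4 write@6
I3 mul r4: issue@4 deps=(2,2) exec_start@6 write@8
I4 add r3: issue@5 deps=(2,3) exec_start@8 write@9
I5 add r2: issue@6 deps=(2,2) exec_start@6 write@8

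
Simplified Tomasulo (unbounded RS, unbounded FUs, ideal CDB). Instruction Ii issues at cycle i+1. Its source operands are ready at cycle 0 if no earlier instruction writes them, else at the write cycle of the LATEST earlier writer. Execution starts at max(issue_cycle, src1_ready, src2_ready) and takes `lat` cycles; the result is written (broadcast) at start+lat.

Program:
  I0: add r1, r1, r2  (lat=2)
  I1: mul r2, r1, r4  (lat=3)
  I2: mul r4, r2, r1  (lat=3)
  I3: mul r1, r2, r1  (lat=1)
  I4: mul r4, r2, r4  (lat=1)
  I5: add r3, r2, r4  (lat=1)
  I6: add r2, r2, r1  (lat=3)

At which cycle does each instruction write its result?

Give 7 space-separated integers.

Answer: 3 6 9 7 10 11 10

Derivation:
I0 add r1: issue@1 deps=(None,None) exec_start@1 write@3
I1 mul r2: issue@2 deps=(0,None) exec_start@3 write@6
I2 mul r4: issue@3 deps=(1,0) exec_start@6 write@9
I3 mul r1: issue@4 deps=(1,0) exec_start@6 write@7
I4 mul r4: issue@5 deps=(1,2) exec_start@9 write@10
I5 add r3: issue@6 deps=(1,4) exec_start@10 write@11
I6 add r2: issue@7 deps=(1,3) exec_start@7 write@10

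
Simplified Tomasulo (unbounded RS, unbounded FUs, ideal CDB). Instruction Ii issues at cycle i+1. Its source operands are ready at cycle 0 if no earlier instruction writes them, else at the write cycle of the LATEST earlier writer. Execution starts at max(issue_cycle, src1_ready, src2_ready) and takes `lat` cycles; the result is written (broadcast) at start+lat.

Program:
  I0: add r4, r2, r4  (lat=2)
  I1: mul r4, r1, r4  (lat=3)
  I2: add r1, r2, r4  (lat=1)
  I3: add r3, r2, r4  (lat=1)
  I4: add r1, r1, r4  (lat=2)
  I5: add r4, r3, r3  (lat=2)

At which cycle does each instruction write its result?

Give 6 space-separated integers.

I0 add r4: issue@1 deps=(None,None) exec_start@1 write@3
I1 mul r4: issue@2 deps=(None,0) exec_start@3 write@6
I2 add r1: issue@3 deps=(None,1) exec_start@6 write@7
I3 add r3: issue@4 deps=(None,1) exec_start@6 write@7
I4 add r1: issue@5 deps=(2,1) exec_start@7 write@9
I5 add r4: issue@6 deps=(3,3) exec_start@7 write@9

Answer: 3 6 7 7 9 9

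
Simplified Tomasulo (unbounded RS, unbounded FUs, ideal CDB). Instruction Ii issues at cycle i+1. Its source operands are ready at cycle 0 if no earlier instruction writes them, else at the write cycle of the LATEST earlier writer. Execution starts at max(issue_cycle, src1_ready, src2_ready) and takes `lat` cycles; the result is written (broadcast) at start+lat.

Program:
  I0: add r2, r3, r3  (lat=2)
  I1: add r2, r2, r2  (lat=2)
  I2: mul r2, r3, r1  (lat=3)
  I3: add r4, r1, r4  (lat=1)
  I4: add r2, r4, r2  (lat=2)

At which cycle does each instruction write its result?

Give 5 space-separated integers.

I0 add r2: issue@1 deps=(None,None) exec_start@1 write@3
I1 add r2: issue@2 deps=(0,0) exec_start@3 write@5
I2 mul r2: issue@3 deps=(None,None) exec_start@3 write@6
I3 add r4: issue@4 deps=(None,None) exec_start@4 write@5
I4 add r2: issue@5 deps=(3,2) exec_start@6 write@8

Answer: 3 5 6 5 8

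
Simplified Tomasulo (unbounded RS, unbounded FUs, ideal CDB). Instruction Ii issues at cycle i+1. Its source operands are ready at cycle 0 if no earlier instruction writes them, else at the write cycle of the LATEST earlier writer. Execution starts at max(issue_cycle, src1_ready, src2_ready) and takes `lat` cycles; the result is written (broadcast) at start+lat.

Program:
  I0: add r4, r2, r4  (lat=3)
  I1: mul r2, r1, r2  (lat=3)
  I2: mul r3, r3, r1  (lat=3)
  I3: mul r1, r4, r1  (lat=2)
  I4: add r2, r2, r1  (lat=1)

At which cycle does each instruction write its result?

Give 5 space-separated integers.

Answer: 4 5 6 6 7

Derivation:
I0 add r4: issue@1 deps=(None,None) exec_start@1 write@4
I1 mul r2: issue@2 deps=(None,None) exec_start@2 write@5
I2 mul r3: issue@3 deps=(None,None) exec_start@3 write@6
I3 mul r1: issue@4 deps=(0,None) exec_start@4 write@6
I4 add r2: issue@5 deps=(1,3) exec_start@6 write@7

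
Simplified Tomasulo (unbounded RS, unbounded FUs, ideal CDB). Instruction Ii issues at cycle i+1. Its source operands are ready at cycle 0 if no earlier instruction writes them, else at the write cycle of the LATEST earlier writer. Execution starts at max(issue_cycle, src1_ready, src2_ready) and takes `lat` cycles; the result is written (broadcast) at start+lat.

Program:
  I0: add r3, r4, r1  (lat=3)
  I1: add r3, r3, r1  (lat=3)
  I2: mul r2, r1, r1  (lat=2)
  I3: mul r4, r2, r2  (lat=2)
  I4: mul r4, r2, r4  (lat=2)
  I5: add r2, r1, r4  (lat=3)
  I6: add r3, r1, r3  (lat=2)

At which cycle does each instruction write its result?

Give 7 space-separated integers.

I0 add r3: issue@1 deps=(None,None) exec_start@1 write@4
I1 add r3: issue@2 deps=(0,None) exec_start@4 write@7
I2 mul r2: issue@3 deps=(None,None) exec_start@3 write@5
I3 mul r4: issue@4 deps=(2,2) exec_start@5 write@7
I4 mul r4: issue@5 deps=(2,3) exec_start@7 write@9
I5 add r2: issue@6 deps=(None,4) exec_start@9 write@12
I6 add r3: issue@7 deps=(None,1) exec_start@7 write@9

Answer: 4 7 5 7 9 12 9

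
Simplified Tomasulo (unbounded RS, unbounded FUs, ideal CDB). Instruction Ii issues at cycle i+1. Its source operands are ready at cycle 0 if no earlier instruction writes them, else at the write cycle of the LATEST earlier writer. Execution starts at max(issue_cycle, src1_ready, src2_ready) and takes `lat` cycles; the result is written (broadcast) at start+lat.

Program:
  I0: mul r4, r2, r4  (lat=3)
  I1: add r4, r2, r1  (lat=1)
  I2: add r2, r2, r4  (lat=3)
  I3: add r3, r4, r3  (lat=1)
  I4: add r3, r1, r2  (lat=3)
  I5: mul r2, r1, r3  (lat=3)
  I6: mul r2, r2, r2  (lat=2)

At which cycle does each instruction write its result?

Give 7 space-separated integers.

I0 mul r4: issue@1 deps=(None,None) exec_start@1 write@4
I1 add r4: issue@2 deps=(None,None) exec_start@2 write@3
I2 add r2: issue@3 deps=(None,1) exec_start@3 write@6
I3 add r3: issue@4 deps=(1,None) exec_start@4 write@5
I4 add r3: issue@5 deps=(None,2) exec_start@6 write@9
I5 mul r2: issue@6 deps=(None,4) exec_start@9 write@12
I6 mul r2: issue@7 deps=(5,5) exec_start@12 write@14

Answer: 4 3 6 5 9 12 14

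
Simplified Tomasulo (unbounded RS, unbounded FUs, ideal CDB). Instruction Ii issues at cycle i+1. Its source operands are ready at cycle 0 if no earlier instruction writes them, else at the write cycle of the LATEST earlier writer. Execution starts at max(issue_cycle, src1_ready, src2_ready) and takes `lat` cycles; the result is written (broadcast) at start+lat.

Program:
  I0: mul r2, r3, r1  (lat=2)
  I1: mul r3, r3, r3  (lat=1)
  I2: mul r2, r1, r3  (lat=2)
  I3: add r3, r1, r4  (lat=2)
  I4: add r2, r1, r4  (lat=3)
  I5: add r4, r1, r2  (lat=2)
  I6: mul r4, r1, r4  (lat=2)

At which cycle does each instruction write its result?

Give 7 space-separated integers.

Answer: 3 3 5 6 8 10 12

Derivation:
I0 mul r2: issue@1 deps=(None,None) exec_start@1 write@3
I1 mul r3: issue@2 deps=(None,None) exec_start@2 write@3
I2 mul r2: issue@3 deps=(None,1) exec_start@3 write@5
I3 add r3: issue@4 deps=(None,None) exec_start@4 write@6
I4 add r2: issue@5 deps=(None,None) exec_start@5 write@8
I5 add r4: issue@6 deps=(None,4) exec_start@8 write@10
I6 mul r4: issue@7 deps=(None,5) exec_start@10 write@12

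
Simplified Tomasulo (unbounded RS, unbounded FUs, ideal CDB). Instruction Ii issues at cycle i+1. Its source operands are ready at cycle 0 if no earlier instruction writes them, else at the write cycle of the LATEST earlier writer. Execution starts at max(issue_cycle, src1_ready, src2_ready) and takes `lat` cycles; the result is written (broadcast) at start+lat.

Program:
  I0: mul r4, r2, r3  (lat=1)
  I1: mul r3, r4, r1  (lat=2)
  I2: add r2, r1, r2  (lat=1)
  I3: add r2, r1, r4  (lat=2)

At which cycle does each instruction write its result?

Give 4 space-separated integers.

I0 mul r4: issue@1 deps=(None,None) exec_start@1 write@2
I1 mul r3: issue@2 deps=(0,None) exec_start@2 write@4
I2 add r2: issue@3 deps=(None,None) exec_start@3 write@4
I3 add r2: issue@4 deps=(None,0) exec_start@4 write@6

Answer: 2 4 4 6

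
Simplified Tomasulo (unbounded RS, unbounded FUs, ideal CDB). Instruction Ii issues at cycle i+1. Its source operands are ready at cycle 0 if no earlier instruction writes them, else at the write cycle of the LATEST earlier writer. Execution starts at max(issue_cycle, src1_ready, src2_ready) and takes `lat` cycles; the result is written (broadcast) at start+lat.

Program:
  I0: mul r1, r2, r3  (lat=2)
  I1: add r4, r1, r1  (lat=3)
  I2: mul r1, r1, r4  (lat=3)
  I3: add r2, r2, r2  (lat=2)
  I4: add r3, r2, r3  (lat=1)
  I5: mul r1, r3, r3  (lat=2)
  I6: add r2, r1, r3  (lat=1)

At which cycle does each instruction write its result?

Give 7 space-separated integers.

Answer: 3 6 9 6 7 9 10

Derivation:
I0 mul r1: issue@1 deps=(None,None) exec_start@1 write@3
I1 add r4: issue@2 deps=(0,0) exec_start@3 write@6
I2 mul r1: issue@3 deps=(0,1) exec_start@6 write@9
I3 add r2: issue@4 deps=(None,None) exec_start@4 write@6
I4 add r3: issue@5 deps=(3,None) exec_start@6 write@7
I5 mul r1: issue@6 deps=(4,4) exec_start@7 write@9
I6 add r2: issue@7 deps=(5,4) exec_start@9 write@10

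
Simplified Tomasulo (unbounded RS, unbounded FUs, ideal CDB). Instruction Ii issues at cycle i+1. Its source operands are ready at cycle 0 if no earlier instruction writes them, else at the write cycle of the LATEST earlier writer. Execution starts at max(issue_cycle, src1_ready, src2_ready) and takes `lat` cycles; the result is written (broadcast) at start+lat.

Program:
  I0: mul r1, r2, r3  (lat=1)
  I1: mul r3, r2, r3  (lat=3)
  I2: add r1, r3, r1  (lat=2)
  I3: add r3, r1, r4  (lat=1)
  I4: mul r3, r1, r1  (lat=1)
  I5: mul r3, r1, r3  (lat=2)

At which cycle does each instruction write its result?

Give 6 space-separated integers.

Answer: 2 5 7 8 8 10

Derivation:
I0 mul r1: issue@1 deps=(None,None) exec_start@1 write@2
I1 mul r3: issue@2 deps=(None,None) exec_start@2 write@5
I2 add r1: issue@3 deps=(1,0) exec_start@5 write@7
I3 add r3: issue@4 deps=(2,None) exec_start@7 write@8
I4 mul r3: issue@5 deps=(2,2) exec_start@7 write@8
I5 mul r3: issue@6 deps=(2,4) exec_start@8 write@10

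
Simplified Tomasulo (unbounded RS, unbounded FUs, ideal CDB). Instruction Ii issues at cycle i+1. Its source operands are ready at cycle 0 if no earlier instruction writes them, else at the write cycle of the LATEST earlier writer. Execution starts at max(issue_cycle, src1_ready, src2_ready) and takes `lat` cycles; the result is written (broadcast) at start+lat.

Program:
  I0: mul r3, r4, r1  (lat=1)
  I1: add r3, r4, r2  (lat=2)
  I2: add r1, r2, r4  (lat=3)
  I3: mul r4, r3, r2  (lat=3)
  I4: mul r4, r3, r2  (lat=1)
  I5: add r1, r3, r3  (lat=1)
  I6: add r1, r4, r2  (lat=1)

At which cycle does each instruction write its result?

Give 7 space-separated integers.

I0 mul r3: issue@1 deps=(None,None) exec_start@1 write@2
I1 add r3: issue@2 deps=(None,None) exec_start@2 write@4
I2 add r1: issue@3 deps=(None,None) exec_start@3 write@6
I3 mul r4: issue@4 deps=(1,None) exec_start@4 write@7
I4 mul r4: issue@5 deps=(1,None) exec_start@5 write@6
I5 add r1: issue@6 deps=(1,1) exec_start@6 write@7
I6 add r1: issue@7 deps=(4,None) exec_start@7 write@8

Answer: 2 4 6 7 6 7 8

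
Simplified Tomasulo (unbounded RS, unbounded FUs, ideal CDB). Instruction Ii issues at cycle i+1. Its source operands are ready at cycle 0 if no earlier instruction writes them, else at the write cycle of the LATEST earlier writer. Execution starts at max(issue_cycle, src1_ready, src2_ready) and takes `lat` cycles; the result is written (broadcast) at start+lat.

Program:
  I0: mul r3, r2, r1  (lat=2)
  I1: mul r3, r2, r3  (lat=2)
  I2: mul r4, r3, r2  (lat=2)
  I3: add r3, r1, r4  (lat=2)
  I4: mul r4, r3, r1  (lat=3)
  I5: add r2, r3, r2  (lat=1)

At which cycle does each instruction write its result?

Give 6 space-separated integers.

Answer: 3 5 7 9 12 10

Derivation:
I0 mul r3: issue@1 deps=(None,None) exec_start@1 write@3
I1 mul r3: issue@2 deps=(None,0) exec_start@3 write@5
I2 mul r4: issue@3 deps=(1,None) exec_start@5 write@7
I3 add r3: issue@4 deps=(None,2) exec_start@7 write@9
I4 mul r4: issue@5 deps=(3,None) exec_start@9 write@12
I5 add r2: issue@6 deps=(3,None) exec_start@9 write@10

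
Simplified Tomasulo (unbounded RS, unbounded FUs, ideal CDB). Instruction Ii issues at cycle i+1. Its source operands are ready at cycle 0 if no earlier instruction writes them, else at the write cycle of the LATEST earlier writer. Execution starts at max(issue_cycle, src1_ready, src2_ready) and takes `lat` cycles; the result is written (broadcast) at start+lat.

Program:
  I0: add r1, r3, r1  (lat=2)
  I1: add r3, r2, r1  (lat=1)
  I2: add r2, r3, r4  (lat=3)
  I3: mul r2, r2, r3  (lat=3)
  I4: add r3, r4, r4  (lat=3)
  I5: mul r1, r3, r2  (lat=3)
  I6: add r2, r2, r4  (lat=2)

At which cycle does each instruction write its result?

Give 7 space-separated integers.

I0 add r1: issue@1 deps=(None,None) exec_start@1 write@3
I1 add r3: issue@2 deps=(None,0) exec_start@3 write@4
I2 add r2: issue@3 deps=(1,None) exec_start@4 write@7
I3 mul r2: issue@4 deps=(2,1) exec_start@7 write@10
I4 add r3: issue@5 deps=(None,None) exec_start@5 write@8
I5 mul r1: issue@6 deps=(4,3) exec_start@10 write@13
I6 add r2: issue@7 deps=(3,None) exec_start@10 write@12

Answer: 3 4 7 10 8 13 12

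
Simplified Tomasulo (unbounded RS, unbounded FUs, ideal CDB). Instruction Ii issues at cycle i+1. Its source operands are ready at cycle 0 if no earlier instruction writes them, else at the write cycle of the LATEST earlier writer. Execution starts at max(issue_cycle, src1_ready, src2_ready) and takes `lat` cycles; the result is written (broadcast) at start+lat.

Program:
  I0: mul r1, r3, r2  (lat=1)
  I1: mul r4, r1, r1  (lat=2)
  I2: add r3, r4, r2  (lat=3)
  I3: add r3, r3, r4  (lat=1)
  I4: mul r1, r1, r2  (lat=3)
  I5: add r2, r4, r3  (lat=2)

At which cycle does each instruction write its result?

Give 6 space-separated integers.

Answer: 2 4 7 8 8 10

Derivation:
I0 mul r1: issue@1 deps=(None,None) exec_start@1 write@2
I1 mul r4: issue@2 deps=(0,0) exec_start@2 write@4
I2 add r3: issue@3 deps=(1,None) exec_start@4 write@7
I3 add r3: issue@4 deps=(2,1) exec_start@7 write@8
I4 mul r1: issue@5 deps=(0,None) exec_start@5 write@8
I5 add r2: issue@6 deps=(1,3) exec_start@8 write@10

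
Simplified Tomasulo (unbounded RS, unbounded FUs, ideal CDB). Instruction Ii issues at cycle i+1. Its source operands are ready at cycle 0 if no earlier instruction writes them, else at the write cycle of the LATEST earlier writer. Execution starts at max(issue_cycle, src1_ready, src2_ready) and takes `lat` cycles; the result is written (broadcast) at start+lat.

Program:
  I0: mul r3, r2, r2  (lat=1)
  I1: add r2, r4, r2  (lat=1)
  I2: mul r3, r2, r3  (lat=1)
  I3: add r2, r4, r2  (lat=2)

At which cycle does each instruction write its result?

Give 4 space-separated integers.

I0 mul r3: issue@1 deps=(None,None) exec_start@1 write@2
I1 add r2: issue@2 deps=(None,None) exec_start@2 write@3
I2 mul r3: issue@3 deps=(1,0) exec_start@3 write@4
I3 add r2: issue@4 deps=(None,1) exec_start@4 write@6

Answer: 2 3 4 6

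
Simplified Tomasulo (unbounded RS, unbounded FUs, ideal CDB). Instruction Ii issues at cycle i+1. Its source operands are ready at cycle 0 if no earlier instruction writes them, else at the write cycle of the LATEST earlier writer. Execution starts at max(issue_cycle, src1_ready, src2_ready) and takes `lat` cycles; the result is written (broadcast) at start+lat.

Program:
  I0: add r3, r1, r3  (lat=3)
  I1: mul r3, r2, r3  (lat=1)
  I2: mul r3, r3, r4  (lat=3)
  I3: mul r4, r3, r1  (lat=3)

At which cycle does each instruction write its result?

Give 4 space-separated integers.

I0 add r3: issue@1 deps=(None,None) exec_start@1 write@4
I1 mul r3: issue@2 deps=(None,0) exec_start@4 write@5
I2 mul r3: issue@3 deps=(1,None) exec_start@5 write@8
I3 mul r4: issue@4 deps=(2,None) exec_start@8 write@11

Answer: 4 5 8 11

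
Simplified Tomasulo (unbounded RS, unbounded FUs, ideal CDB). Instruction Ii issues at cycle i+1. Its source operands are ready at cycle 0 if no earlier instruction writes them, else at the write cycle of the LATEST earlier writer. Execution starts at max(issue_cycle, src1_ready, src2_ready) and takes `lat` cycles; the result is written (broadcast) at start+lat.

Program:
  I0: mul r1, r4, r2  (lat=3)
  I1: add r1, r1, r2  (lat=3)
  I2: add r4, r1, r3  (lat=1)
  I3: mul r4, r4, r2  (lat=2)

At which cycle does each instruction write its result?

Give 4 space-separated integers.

Answer: 4 7 8 10

Derivation:
I0 mul r1: issue@1 deps=(None,None) exec_start@1 write@4
I1 add r1: issue@2 deps=(0,None) exec_start@4 write@7
I2 add r4: issue@3 deps=(1,None) exec_start@7 write@8
I3 mul r4: issue@4 deps=(2,None) exec_start@8 write@10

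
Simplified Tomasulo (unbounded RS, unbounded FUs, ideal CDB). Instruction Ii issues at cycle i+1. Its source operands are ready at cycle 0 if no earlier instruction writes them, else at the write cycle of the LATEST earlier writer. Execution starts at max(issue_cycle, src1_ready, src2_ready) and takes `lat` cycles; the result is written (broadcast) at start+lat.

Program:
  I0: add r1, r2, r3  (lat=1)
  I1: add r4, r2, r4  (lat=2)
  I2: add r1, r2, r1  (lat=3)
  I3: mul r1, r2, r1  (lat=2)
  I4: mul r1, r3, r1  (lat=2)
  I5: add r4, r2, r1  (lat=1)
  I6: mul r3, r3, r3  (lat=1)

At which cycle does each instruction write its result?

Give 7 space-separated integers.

I0 add r1: issue@1 deps=(None,None) exec_start@1 write@2
I1 add r4: issue@2 deps=(None,None) exec_start@2 write@4
I2 add r1: issue@3 deps=(None,0) exec_start@3 write@6
I3 mul r1: issue@4 deps=(None,2) exec_start@6 write@8
I4 mul r1: issue@5 deps=(None,3) exec_start@8 write@10
I5 add r4: issue@6 deps=(None,4) exec_start@10 write@11
I6 mul r3: issue@7 deps=(None,None) exec_start@7 write@8

Answer: 2 4 6 8 10 11 8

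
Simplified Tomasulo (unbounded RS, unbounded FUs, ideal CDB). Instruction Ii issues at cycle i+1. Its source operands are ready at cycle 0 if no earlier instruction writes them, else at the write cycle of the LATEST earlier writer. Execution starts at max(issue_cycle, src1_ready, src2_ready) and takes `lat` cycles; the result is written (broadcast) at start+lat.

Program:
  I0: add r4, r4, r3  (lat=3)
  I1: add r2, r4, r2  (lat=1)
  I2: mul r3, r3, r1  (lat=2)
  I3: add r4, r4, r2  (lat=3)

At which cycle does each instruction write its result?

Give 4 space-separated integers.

Answer: 4 5 5 8

Derivation:
I0 add r4: issue@1 deps=(None,None) exec_start@1 write@4
I1 add r2: issue@2 deps=(0,None) exec_start@4 write@5
I2 mul r3: issue@3 deps=(None,None) exec_start@3 write@5
I3 add r4: issue@4 deps=(0,1) exec_start@5 write@8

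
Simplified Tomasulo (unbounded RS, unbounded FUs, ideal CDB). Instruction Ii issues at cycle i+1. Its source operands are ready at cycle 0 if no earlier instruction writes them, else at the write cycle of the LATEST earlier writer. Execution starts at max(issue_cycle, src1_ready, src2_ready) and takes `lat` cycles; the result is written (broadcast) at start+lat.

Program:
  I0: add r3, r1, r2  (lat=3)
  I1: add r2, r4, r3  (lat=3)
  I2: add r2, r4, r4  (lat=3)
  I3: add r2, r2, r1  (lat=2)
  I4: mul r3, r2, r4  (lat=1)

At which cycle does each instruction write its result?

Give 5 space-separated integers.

Answer: 4 7 6 8 9

Derivation:
I0 add r3: issue@1 deps=(None,None) exec_start@1 write@4
I1 add r2: issue@2 deps=(None,0) exec_start@4 write@7
I2 add r2: issue@3 deps=(None,None) exec_start@3 write@6
I3 add r2: issue@4 deps=(2,None) exec_start@6 write@8
I4 mul r3: issue@5 deps=(3,None) exec_start@8 write@9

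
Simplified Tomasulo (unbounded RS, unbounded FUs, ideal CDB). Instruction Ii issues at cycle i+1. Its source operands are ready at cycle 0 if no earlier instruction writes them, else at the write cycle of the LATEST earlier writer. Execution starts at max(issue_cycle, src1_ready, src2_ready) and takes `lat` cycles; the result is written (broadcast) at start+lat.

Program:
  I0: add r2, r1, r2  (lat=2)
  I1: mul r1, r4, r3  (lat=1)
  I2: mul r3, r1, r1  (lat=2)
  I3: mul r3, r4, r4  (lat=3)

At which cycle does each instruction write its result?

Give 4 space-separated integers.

I0 add r2: issue@1 deps=(None,None) exec_start@1 write@3
I1 mul r1: issue@2 deps=(None,None) exec_start@2 write@3
I2 mul r3: issue@3 deps=(1,1) exec_start@3 write@5
I3 mul r3: issue@4 deps=(None,None) exec_start@4 write@7

Answer: 3 3 5 7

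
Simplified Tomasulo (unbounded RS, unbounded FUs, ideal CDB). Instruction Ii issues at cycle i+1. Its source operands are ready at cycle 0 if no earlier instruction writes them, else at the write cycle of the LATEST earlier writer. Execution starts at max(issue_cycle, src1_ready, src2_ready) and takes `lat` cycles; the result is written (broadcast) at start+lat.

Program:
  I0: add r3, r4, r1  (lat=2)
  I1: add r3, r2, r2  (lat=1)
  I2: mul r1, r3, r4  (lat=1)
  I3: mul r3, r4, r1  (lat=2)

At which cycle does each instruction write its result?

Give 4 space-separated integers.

Answer: 3 3 4 6

Derivation:
I0 add r3: issue@1 deps=(None,None) exec_start@1 write@3
I1 add r3: issue@2 deps=(None,None) exec_start@2 write@3
I2 mul r1: issue@3 deps=(1,None) exec_start@3 write@4
I3 mul r3: issue@4 deps=(None,2) exec_start@4 write@6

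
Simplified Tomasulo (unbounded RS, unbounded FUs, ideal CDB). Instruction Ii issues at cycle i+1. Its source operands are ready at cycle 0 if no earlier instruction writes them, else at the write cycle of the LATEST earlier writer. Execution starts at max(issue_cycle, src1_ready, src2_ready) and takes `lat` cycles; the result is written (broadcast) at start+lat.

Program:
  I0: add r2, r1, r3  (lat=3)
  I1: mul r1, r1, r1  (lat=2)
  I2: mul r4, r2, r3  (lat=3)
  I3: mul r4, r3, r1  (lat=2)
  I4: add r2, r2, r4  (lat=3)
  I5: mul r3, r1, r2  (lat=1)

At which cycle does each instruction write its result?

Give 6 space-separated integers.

I0 add r2: issue@1 deps=(None,None) exec_start@1 write@4
I1 mul r1: issue@2 deps=(None,None) exec_start@2 write@4
I2 mul r4: issue@3 deps=(0,None) exec_start@4 write@7
I3 mul r4: issue@4 deps=(None,1) exec_start@4 write@6
I4 add r2: issue@5 deps=(0,3) exec_start@6 write@9
I5 mul r3: issue@6 deps=(1,4) exec_start@9 write@10

Answer: 4 4 7 6 9 10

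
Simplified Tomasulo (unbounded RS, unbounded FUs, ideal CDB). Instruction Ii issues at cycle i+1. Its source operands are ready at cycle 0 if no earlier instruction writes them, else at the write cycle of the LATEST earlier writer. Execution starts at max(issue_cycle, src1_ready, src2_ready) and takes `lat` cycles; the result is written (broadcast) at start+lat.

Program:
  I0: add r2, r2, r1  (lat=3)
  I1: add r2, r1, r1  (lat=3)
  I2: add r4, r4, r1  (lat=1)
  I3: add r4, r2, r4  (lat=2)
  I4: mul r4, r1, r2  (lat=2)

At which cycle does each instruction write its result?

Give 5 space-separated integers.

I0 add r2: issue@1 deps=(None,None) exec_start@1 write@4
I1 add r2: issue@2 deps=(None,None) exec_start@2 write@5
I2 add r4: issue@3 deps=(None,None) exec_start@3 write@4
I3 add r4: issue@4 deps=(1,2) exec_start@5 write@7
I4 mul r4: issue@5 deps=(None,1) exec_start@5 write@7

Answer: 4 5 4 7 7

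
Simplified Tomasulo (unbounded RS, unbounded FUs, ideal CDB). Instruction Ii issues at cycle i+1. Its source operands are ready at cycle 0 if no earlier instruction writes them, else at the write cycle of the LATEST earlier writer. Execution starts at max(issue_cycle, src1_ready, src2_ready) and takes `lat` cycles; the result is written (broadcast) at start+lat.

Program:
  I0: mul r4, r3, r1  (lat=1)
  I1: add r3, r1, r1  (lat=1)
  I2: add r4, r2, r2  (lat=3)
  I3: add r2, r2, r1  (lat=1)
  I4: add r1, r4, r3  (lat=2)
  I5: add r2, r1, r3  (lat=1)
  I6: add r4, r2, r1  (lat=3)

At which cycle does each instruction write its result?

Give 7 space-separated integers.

I0 mul r4: issue@1 deps=(None,None) exec_start@1 write@2
I1 add r3: issue@2 deps=(None,None) exec_start@2 write@3
I2 add r4: issue@3 deps=(None,None) exec_start@3 write@6
I3 add r2: issue@4 deps=(None,None) exec_start@4 write@5
I4 add r1: issue@5 deps=(2,1) exec_start@6 write@8
I5 add r2: issue@6 deps=(4,1) exec_start@8 write@9
I6 add r4: issue@7 deps=(5,4) exec_start@9 write@12

Answer: 2 3 6 5 8 9 12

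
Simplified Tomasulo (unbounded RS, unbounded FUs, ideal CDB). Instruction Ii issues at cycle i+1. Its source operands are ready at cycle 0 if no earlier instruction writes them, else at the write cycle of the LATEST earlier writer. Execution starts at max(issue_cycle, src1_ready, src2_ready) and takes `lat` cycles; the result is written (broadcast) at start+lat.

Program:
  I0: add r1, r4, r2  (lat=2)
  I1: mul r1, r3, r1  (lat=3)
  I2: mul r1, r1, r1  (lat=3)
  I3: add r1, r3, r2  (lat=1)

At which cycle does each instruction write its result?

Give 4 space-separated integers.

Answer: 3 6 9 5

Derivation:
I0 add r1: issue@1 deps=(None,None) exec_start@1 write@3
I1 mul r1: issue@2 deps=(None,0) exec_start@3 write@6
I2 mul r1: issue@3 deps=(1,1) exec_start@6 write@9
I3 add r1: issue@4 deps=(None,None) exec_start@4 write@5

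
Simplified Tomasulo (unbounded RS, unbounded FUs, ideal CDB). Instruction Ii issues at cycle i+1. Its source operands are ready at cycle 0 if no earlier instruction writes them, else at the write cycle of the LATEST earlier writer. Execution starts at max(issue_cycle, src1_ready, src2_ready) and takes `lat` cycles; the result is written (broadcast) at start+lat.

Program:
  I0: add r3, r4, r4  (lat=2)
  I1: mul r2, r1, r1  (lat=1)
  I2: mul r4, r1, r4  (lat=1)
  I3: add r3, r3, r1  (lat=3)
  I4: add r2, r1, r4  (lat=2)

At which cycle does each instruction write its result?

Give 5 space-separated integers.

I0 add r3: issue@1 deps=(None,None) exec_start@1 write@3
I1 mul r2: issue@2 deps=(None,None) exec_start@2 write@3
I2 mul r4: issue@3 deps=(None,None) exec_start@3 write@4
I3 add r3: issue@4 deps=(0,None) exec_start@4 write@7
I4 add r2: issue@5 deps=(None,2) exec_start@5 write@7

Answer: 3 3 4 7 7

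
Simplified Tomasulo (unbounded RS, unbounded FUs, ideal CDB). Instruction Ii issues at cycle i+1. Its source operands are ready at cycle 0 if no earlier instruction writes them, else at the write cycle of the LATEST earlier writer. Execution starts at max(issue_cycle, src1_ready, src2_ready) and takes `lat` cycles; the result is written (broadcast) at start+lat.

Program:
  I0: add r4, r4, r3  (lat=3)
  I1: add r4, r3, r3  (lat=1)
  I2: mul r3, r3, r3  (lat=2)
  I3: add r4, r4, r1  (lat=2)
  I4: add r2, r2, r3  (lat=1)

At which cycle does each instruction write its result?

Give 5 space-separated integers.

Answer: 4 3 5 6 6

Derivation:
I0 add r4: issue@1 deps=(None,None) exec_start@1 write@4
I1 add r4: issue@2 deps=(None,None) exec_start@2 write@3
I2 mul r3: issue@3 deps=(None,None) exec_start@3 write@5
I3 add r4: issue@4 deps=(1,None) exec_start@4 write@6
I4 add r2: issue@5 deps=(None,2) exec_start@5 write@6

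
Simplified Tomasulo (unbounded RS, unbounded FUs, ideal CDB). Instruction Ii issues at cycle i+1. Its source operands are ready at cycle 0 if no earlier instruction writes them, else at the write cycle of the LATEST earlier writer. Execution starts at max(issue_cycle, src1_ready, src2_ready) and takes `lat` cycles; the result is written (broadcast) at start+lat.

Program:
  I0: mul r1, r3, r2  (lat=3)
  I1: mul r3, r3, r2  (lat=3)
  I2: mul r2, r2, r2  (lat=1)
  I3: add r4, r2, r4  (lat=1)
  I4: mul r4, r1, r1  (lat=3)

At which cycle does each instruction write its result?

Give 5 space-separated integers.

I0 mul r1: issue@1 deps=(None,None) exec_start@1 write@4
I1 mul r3: issue@2 deps=(None,None) exec_start@2 write@5
I2 mul r2: issue@3 deps=(None,None) exec_start@3 write@4
I3 add r4: issue@4 deps=(2,None) exec_start@4 write@5
I4 mul r4: issue@5 deps=(0,0) exec_start@5 write@8

Answer: 4 5 4 5 8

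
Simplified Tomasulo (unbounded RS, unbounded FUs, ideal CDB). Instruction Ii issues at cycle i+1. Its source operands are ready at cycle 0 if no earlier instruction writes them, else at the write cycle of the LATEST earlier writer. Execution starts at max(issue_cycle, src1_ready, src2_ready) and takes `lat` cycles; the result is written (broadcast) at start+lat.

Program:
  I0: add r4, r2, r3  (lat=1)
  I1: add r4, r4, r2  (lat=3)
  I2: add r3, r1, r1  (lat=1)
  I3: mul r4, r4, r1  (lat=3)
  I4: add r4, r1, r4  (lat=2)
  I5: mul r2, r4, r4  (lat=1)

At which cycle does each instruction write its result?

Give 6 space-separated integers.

Answer: 2 5 4 8 10 11

Derivation:
I0 add r4: issue@1 deps=(None,None) exec_start@1 write@2
I1 add r4: issue@2 deps=(0,None) exec_start@2 write@5
I2 add r3: issue@3 deps=(None,None) exec_start@3 write@4
I3 mul r4: issue@4 deps=(1,None) exec_start@5 write@8
I4 add r4: issue@5 deps=(None,3) exec_start@8 write@10
I5 mul r2: issue@6 deps=(4,4) exec_start@10 write@11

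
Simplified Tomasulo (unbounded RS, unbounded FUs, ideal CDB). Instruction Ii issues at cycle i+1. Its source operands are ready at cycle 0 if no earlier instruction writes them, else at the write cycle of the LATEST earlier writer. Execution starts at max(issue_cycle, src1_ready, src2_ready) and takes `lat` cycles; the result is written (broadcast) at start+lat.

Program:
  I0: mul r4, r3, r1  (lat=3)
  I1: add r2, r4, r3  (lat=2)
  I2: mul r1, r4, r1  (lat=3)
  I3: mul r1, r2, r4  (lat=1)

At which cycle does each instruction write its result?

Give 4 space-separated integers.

Answer: 4 6 7 7

Derivation:
I0 mul r4: issue@1 deps=(None,None) exec_start@1 write@4
I1 add r2: issue@2 deps=(0,None) exec_start@4 write@6
I2 mul r1: issue@3 deps=(0,None) exec_start@4 write@7
I3 mul r1: issue@4 deps=(1,0) exec_start@6 write@7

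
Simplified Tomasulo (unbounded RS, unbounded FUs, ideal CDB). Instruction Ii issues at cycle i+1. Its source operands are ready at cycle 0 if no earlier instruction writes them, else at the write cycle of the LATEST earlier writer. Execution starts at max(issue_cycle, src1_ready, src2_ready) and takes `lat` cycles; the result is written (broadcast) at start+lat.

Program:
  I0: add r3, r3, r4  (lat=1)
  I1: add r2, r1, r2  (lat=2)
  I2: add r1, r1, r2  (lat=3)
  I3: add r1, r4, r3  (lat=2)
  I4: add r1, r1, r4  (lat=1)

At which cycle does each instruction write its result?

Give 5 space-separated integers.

Answer: 2 4 7 6 7

Derivation:
I0 add r3: issue@1 deps=(None,None) exec_start@1 write@2
I1 add r2: issue@2 deps=(None,None) exec_start@2 write@4
I2 add r1: issue@3 deps=(None,1) exec_start@4 write@7
I3 add r1: issue@4 deps=(None,0) exec_start@4 write@6
I4 add r1: issue@5 deps=(3,None) exec_start@6 write@7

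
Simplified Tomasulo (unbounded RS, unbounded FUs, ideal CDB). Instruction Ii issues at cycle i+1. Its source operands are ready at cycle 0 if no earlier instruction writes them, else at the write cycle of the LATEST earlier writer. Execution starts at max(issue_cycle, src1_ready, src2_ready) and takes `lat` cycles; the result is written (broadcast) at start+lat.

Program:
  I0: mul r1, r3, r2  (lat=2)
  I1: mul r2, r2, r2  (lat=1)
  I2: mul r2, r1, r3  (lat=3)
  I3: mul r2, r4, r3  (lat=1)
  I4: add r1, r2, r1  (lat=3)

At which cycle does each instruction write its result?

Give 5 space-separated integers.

Answer: 3 3 6 5 8

Derivation:
I0 mul r1: issue@1 deps=(None,None) exec_start@1 write@3
I1 mul r2: issue@2 deps=(None,None) exec_start@2 write@3
I2 mul r2: issue@3 deps=(0,None) exec_start@3 write@6
I3 mul r2: issue@4 deps=(None,None) exec_start@4 write@5
I4 add r1: issue@5 deps=(3,0) exec_start@5 write@8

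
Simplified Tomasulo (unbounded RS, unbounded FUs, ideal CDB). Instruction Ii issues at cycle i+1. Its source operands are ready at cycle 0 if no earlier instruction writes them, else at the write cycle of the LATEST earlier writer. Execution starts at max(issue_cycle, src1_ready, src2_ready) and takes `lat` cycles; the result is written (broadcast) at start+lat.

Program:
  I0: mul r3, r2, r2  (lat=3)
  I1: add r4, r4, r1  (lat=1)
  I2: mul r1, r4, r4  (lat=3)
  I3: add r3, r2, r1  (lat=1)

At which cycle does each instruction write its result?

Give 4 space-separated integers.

I0 mul r3: issue@1 deps=(None,None) exec_start@1 write@4
I1 add r4: issue@2 deps=(None,None) exec_start@2 write@3
I2 mul r1: issue@3 deps=(1,1) exec_start@3 write@6
I3 add r3: issue@4 deps=(None,2) exec_start@6 write@7

Answer: 4 3 6 7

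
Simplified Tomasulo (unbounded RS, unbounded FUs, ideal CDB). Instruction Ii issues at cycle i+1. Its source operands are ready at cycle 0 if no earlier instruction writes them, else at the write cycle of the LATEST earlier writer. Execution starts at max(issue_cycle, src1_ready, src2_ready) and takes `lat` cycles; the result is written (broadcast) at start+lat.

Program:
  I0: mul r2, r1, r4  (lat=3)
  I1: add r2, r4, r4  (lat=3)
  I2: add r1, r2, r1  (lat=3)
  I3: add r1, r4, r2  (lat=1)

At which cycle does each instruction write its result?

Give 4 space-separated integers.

I0 mul r2: issue@1 deps=(None,None) exec_start@1 write@4
I1 add r2: issue@2 deps=(None,None) exec_start@2 write@5
I2 add r1: issue@3 deps=(1,None) exec_start@5 write@8
I3 add r1: issue@4 deps=(None,1) exec_start@5 write@6

Answer: 4 5 8 6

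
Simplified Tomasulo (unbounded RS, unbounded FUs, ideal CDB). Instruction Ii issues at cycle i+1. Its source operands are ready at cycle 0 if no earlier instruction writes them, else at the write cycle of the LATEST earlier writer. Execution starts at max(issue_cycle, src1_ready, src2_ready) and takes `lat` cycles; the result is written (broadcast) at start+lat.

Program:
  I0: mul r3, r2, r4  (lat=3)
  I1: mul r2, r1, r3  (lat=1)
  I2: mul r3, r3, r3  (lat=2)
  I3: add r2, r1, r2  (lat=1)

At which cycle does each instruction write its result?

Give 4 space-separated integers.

I0 mul r3: issue@1 deps=(None,None) exec_start@1 write@4
I1 mul r2: issue@2 deps=(None,0) exec_start@4 write@5
I2 mul r3: issue@3 deps=(0,0) exec_start@4 write@6
I3 add r2: issue@4 deps=(None,1) exec_start@5 write@6

Answer: 4 5 6 6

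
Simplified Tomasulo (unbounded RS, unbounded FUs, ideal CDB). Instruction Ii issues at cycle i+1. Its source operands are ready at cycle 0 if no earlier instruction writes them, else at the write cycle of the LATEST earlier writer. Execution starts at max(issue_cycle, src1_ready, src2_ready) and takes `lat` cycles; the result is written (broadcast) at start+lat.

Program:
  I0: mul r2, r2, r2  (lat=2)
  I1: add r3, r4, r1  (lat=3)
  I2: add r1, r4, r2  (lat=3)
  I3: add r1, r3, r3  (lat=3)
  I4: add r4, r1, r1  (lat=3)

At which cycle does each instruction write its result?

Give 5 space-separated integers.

I0 mul r2: issue@1 deps=(None,None) exec_start@1 write@3
I1 add r3: issue@2 deps=(None,None) exec_start@2 write@5
I2 add r1: issue@3 deps=(None,0) exec_start@3 write@6
I3 add r1: issue@4 deps=(1,1) exec_start@5 write@8
I4 add r4: issue@5 deps=(3,3) exec_start@8 write@11

Answer: 3 5 6 8 11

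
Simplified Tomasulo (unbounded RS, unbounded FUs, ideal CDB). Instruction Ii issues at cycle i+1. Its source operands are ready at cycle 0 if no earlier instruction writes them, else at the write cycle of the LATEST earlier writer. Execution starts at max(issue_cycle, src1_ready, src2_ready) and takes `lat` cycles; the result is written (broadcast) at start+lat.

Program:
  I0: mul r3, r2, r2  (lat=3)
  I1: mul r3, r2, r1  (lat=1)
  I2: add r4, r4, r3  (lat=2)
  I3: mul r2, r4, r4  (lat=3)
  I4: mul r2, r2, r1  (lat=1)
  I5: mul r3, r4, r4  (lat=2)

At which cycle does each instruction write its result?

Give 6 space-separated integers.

Answer: 4 3 5 8 9 8

Derivation:
I0 mul r3: issue@1 deps=(None,None) exec_start@1 write@4
I1 mul r3: issue@2 deps=(None,None) exec_start@2 write@3
I2 add r4: issue@3 deps=(None,1) exec_start@3 write@5
I3 mul r2: issue@4 deps=(2,2) exec_start@5 write@8
I4 mul r2: issue@5 deps=(3,None) exec_start@8 write@9
I5 mul r3: issue@6 deps=(2,2) exec_start@6 write@8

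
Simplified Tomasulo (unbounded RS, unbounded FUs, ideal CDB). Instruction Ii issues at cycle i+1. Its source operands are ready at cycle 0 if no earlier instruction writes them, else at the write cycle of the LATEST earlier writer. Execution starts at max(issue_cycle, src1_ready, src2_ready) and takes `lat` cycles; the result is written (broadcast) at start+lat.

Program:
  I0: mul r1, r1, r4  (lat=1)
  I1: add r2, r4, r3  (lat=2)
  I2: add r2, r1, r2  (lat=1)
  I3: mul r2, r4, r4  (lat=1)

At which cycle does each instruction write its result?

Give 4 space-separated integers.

I0 mul r1: issue@1 deps=(None,None) exec_start@1 write@2
I1 add r2: issue@2 deps=(None,None) exec_start@2 write@4
I2 add r2: issue@3 deps=(0,1) exec_start@4 write@5
I3 mul r2: issue@4 deps=(None,None) exec_start@4 write@5

Answer: 2 4 5 5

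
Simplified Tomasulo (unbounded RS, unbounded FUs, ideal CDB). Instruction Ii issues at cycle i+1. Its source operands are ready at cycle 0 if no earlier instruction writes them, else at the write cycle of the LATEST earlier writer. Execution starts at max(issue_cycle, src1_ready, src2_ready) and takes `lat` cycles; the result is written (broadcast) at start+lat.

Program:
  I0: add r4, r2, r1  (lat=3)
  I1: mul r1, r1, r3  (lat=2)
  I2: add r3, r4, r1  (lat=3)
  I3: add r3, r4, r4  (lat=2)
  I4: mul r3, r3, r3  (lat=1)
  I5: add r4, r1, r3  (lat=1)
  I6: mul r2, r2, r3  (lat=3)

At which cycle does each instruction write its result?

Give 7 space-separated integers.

Answer: 4 4 7 6 7 8 10

Derivation:
I0 add r4: issue@1 deps=(None,None) exec_start@1 write@4
I1 mul r1: issue@2 deps=(None,None) exec_start@2 write@4
I2 add r3: issue@3 deps=(0,1) exec_start@4 write@7
I3 add r3: issue@4 deps=(0,0) exec_start@4 write@6
I4 mul r3: issue@5 deps=(3,3) exec_start@6 write@7
I5 add r4: issue@6 deps=(1,4) exec_start@7 write@8
I6 mul r2: issue@7 deps=(None,4) exec_start@7 write@10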